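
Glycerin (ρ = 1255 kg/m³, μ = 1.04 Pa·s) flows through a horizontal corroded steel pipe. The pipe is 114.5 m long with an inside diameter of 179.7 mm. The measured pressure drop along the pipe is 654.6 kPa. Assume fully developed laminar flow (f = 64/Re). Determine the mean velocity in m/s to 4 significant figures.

For laminar flow, f = 64/Re with Re = ρVD/μ, so Darcy-Weisbach reduces to ΔP = 32μLV/D². Solving for V: V = ΔP·D²/(32μL) = 6.546e+05·(0.1797)²/(32·1.04·114.5) = 5.547 m/s.
Check: Re = ρVD/μ = 1255·5.547·0.1797/1.04 = 1203 < 2300, so the laminar assumption holds.

V ≈ 5.547 m/s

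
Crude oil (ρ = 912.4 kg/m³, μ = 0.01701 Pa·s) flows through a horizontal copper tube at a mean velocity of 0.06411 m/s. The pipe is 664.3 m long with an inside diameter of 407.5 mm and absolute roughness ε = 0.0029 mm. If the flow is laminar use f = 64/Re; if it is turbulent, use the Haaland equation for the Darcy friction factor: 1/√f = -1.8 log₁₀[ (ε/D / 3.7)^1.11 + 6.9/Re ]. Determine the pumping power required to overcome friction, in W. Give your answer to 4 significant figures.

P ≈ 1.167 W

Reynolds number Re = ρVD/μ = 912.4 · 0.06411 · 0.4075 / 0.017 = 1401.
Re < 2300 → laminar flow, so f = 64/Re = 64/1401 = 0.04567 (the turbulent correlation is not needed).
Darcy-Weisbach: ΔP = f(L/D)(ρV²/2) = 0.04567·(664.3/0.4075)·(912.4·0.06411²/2) = 0.04567·1630·1.875 = 139.6 Pa.
Q = V·A = 0.06411·0.1304 = 0.008361 m³/s.
Pumping power P = QΔP = 0.008361·139.6 = 1.1672 W = 1.167 W.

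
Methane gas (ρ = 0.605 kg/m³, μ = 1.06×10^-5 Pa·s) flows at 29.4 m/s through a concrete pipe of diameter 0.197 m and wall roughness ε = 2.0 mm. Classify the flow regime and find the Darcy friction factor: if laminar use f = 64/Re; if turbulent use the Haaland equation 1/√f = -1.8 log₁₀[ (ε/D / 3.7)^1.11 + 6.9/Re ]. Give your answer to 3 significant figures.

f ≈ 0.0383

Re = ρVD/μ = 0.605·29.4·0.197/1.06e-05 = 3.306e+05.
Re > 4000 → turbulent. ε/D = 0.002/0.197 = 0.0102; Haaland: 1/√f = -1.8 log₁₀[0.00143 + 2.09e-05] = 5.107, so f = 0.03834.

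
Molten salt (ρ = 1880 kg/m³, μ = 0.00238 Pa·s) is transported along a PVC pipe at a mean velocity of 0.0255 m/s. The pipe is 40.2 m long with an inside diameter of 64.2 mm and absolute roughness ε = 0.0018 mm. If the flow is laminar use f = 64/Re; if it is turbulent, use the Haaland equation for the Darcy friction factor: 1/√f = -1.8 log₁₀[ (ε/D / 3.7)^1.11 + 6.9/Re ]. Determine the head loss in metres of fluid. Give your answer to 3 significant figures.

Reynolds number Re = ρVD/μ = 1880 · 0.0255 · 0.0642 / 0.00238 = 1293.
Re < 2300 → laminar flow, so f = 64/Re = 64/1293 = 0.04949 (the turbulent correlation is not needed).
Darcy-Weisbach: ΔP = f(L/D)(ρV²/2) = 0.04949·(40.2/0.0642)·(1880·0.0255²/2) = 0.04949·626.2·0.6112 = 18.94 Pa.
Head loss h_f = ΔP/(ρg) = 18.94/(1880·9.81) = 0.00103 m.

h_f ≈ 0.00103 m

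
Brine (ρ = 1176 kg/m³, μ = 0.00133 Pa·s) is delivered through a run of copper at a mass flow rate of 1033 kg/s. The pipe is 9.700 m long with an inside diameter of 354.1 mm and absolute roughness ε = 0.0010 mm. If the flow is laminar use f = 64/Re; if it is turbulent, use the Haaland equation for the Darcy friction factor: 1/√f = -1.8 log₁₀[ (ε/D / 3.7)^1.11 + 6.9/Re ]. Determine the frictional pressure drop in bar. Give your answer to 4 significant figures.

ΔP ≈ 0.1271 bar

A = πD²/4 = π(0.3541)²/4 = 0.09848 m²; mean velocity V = ṁ/(ρA) = 1033/(1176 · 0.09848) = 8.92 m/s.
Reynolds number Re = ρVD/μ = 1176 · 8.92 · 0.3541 / 0.00133 = 2.793e+06.
Re > 4000 → turbulent. Relative roughness ε/D = 1e-06/0.3541 = 2.82e-06. Haaland: 1/√f = -1.8 log₁₀[(2.82e-06/3.7)^1.11 + 6.9/2.793e+06] = -1.8 log₁₀[1.62e-07 + 2.47e-06] = 10.04, so f = 0.009914.
Darcy-Weisbach: ΔP = f(L/D)(ρV²/2) = 0.009914·(9.7/0.3541)·(1176·8.92²/2) = 0.009914·27.39·4.678e+04 = 1.271e+04 Pa.
ΔP = 1.271e+04 Pa = 0.1271 bar.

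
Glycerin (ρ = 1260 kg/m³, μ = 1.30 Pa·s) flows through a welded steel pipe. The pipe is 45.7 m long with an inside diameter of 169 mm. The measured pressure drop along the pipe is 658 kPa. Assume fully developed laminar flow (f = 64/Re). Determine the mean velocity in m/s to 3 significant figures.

V ≈ 9.89 m/s

For laminar flow, f = 64/Re with Re = ρVD/μ, so Darcy-Weisbach reduces to ΔP = 32μLV/D². Solving for V: V = ΔP·D²/(32μL) = 6.58e+05·(0.169)²/(32·1.3·45.7) = 9.885 m/s.
Check: Re = ρVD/μ = 1260·9.885·0.169/1.3 = 1619 < 2300, so the laminar assumption holds.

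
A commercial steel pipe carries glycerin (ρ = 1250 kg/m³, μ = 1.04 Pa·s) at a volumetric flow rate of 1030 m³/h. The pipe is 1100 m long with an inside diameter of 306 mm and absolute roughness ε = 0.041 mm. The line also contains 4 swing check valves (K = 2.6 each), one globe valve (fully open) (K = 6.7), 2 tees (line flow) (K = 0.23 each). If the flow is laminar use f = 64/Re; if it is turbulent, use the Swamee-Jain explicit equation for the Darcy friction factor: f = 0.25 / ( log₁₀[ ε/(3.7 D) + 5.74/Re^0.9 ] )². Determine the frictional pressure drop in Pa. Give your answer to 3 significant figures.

Q = 1030 m³/h = 1030/3600 = 0.2861 m³/s.
Cross-sectional area A = πD²/4 = π(0.306)²/4 = 0.07354 m²; mean velocity V = Q/A = 0.2861/0.07354 = 3.89 m/s.
Reynolds number Re = ρVD/μ = 1250 · 3.89 · 0.306 / 1.04 = 1431.
Re < 2300 → laminar flow, so f = 64/Re = 64/1431 = 0.04473 (the turbulent correlation is not needed).
Total minor-loss coefficient ΣK = 4·2.6 + 1·6.7 + 2·0.23 = 17.6.
ΔP = [f·L/D + ΣK]·(ρV²/2) = [0.04473·1100/0.306 + 17.6]·(1250·3.89²/2) = [160.8 + 17.6]·9460 = 1.687e+06 Pa.

ΔP ≈ 1.69×10^6 Pa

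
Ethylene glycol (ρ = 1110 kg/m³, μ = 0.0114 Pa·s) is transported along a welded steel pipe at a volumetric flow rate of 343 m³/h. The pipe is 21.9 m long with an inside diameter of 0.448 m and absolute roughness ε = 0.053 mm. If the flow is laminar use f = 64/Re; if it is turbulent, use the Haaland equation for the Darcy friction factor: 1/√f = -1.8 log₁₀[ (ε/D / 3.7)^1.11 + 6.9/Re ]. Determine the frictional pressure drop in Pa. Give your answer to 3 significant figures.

Q = 343 m³/h = 343/3600 = 0.09528 m³/s.
Cross-sectional area A = πD²/4 = π(0.448)²/4 = 0.1576 m²; mean velocity V = Q/A = 0.09528/0.1576 = 0.6044 m/s.
Reynolds number Re = ρVD/μ = 1110 · 0.6044 · 0.448 / 0.0114 = 2.637e+04.
Re > 4000 → turbulent. Relative roughness ε/D = 5.3e-05/0.448 = 0.000118. Haaland: 1/√f = -1.8 log₁₀[(0.000118/3.7)^1.11 + 6.9/2.637e+04] = -1.8 log₁₀[1.02e-05 + 0.000262] = 6.418, so f = 0.02428.
Darcy-Weisbach: ΔP = f(L/D)(ρV²/2) = 0.02428·(21.9/0.448)·(1110·0.6044²/2) = 0.02428·48.88·202.8 = 240.6 Pa.

ΔP ≈ 241 Pa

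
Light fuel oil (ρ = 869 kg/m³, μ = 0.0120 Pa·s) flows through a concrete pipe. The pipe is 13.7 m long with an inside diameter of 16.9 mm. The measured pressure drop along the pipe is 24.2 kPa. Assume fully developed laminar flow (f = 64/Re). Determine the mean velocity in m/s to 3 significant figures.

For laminar flow, f = 64/Re with Re = ρVD/μ, so Darcy-Weisbach reduces to ΔP = 32μLV/D². Solving for V: V = ΔP·D²/(32μL) = 2.42e+04·(0.0169)²/(32·0.012·13.7) = 1.314 m/s.
Check: Re = ρVD/μ = 869·1.314·0.0169/0.012 = 1608 < 2300, so the laminar assumption holds.

V ≈ 1.31 m/s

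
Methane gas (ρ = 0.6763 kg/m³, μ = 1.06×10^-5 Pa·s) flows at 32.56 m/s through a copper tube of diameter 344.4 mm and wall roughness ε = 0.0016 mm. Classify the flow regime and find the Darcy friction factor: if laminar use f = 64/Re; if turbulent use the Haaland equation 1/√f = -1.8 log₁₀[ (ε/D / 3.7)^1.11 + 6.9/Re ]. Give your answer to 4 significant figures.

f ≈ 0.01233

Re = ρVD/μ = 0.6763·32.56·0.3444/1.06e-05 = 7.155e+05.
Re > 4000 → turbulent. ε/D = 1.6e-06/0.3444 = 4.65e-06; Haaland: 1/√f = -1.8 log₁₀[2.82e-07 + 9.64e-06] = 9.006, so f = 0.01233.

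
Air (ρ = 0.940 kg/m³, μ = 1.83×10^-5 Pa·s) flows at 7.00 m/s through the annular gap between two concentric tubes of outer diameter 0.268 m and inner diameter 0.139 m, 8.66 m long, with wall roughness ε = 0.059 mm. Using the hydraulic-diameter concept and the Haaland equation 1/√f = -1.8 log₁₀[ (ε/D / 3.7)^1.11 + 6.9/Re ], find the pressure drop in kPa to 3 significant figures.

Hydraulic diameter D_h = 4A/P = D_o - D_i = 0.268 - 0.139 = 0.129 m.
Re = ρVD_h/μ = 0.94·7·0.129/1.83e-05 = 4.638e+04.
ε/D_h = 5.9e-05/0.129 = 0.000457; Haaland gives 1/√f = -1.8 log₁₀[4.59e-05+0.000149] = 6.679, so f = 0.02242.
ΔP = f(L/D_h)(ρV²/2) = 0.02242·8.66/0.129·23.03 = 34.66 Pa.
ΔP = 0.0347 kPa.

ΔP ≈ 0.0347 kPa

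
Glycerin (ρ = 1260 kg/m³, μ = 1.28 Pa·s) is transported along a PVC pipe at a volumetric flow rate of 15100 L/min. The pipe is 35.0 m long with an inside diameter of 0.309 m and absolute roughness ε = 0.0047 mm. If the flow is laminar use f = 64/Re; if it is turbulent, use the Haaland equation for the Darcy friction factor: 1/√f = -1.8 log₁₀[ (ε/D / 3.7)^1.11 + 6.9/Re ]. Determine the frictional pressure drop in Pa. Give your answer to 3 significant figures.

ΔP ≈ 50400 Pa

Q = 15100 L/min = 15100/60000 = 0.2517 m³/s.
Cross-sectional area A = πD²/4 = π(0.309)²/4 = 0.07499 m²; mean velocity V = Q/A = 0.2517/0.07499 = 3.356 m/s.
Reynolds number Re = ρVD/μ = 1260 · 3.356 · 0.309 / 1.28 = 1021.
Re < 2300 → laminar flow, so f = 64/Re = 64/1021 = 0.0627 (the turbulent correlation is not needed).
Darcy-Weisbach: ΔP = f(L/D)(ρV²/2) = 0.0627·(35/0.309)·(1260·3.356²/2) = 0.0627·113.3·7095 = 5.039e+04 Pa.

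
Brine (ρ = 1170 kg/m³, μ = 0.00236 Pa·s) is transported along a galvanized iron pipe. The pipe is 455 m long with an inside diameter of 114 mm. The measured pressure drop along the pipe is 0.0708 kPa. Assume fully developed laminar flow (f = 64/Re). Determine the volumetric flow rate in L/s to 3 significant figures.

For laminar flow, f = 64/Re with Re = ρVD/μ, so Darcy-Weisbach reduces to ΔP = 32μLV/D². Solving for V: V = ΔP·D²/(32μL) = 70.8·(0.114)²/(32·0.00236·455) = 0.02678 m/s.
Check: Re = ρVD/μ = 1170·0.02678·0.114/0.00236 = 1513 < 2300, so the laminar assumption holds.
Q = V·A = 0.02678·(π/4·0.114²) = 0.0002733 m³/s = 0.273 L/s.

Q ≈ 0.273 L/s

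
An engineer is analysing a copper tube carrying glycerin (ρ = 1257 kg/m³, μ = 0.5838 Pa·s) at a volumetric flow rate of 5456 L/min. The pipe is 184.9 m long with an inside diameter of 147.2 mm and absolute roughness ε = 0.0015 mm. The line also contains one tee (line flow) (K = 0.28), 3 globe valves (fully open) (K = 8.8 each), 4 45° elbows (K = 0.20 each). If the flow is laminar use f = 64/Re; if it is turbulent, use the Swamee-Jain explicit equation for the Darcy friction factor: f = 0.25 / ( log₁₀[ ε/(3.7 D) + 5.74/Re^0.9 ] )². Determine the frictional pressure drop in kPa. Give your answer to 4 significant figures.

ΔP ≈ 1345 kPa

Q = 5456 L/min = 5456/60000 = 0.09093 m³/s.
Cross-sectional area A = πD²/4 = π(0.1472)²/4 = 0.01702 m²; mean velocity V = Q/A = 0.09093/0.01702 = 5.343 m/s.
Reynolds number Re = ρVD/μ = 1257 · 5.343 · 0.1472 / 0.584 = 1694.
Re < 2300 → laminar flow, so f = 64/Re = 64/1694 = 0.03779 (the turbulent correlation is not needed).
Total minor-loss coefficient ΣK = 1·0.28 + 3·8.8 + 4·0.2 = 27.5.
ΔP = [f·L/D + ΣK]·(ρV²/2) = [0.03779·184.9/0.1472 + 27.5]·(1257·5.343²/2) = [47.47 + 27.5]·1.794e+04 = 1.345e+06 Pa.
ΔP = 1.345e+06 Pa = 1345 kPa.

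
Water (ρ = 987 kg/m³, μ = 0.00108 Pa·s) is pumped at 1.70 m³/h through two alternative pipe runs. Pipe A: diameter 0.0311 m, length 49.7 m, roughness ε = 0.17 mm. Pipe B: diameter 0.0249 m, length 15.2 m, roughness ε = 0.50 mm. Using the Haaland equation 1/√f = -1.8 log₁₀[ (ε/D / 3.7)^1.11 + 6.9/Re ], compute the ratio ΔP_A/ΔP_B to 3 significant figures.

Pipe A: V = Q/A = 0.0004722/0.0007596 = 0.6216 m/s; Re = 1.767e+04; ε/D = 0.00547; Haaland → f = 0.03537; ΔP_A = f(L/D)(ρV²/2) = 1.078e+04 Pa.
Pipe B: V = Q/A = 0.0004722/0.000487 = 0.9697 m/s; Re = 2.207e+04; ε/D = 0.0201; Haaland → f = 0.05049; ΔP_B = f(L/D)(ρV²/2) = 1.43e+04 Pa.
ΔP_A/ΔP_B = 1.078e+04/1.43e+04 = 0.754.

ΔP_A/ΔP_B ≈ 0.754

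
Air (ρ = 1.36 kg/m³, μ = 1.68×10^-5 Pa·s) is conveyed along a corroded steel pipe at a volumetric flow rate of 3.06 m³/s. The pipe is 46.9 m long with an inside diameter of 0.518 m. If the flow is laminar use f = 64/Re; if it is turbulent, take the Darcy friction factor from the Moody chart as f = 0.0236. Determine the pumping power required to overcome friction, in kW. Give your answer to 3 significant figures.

P ≈ 0.937 kW

Cross-sectional area A = πD²/4 = π(0.518)²/4 = 0.2107 m²; mean velocity V = Q/A = 3.06/0.2107 = 14.52 m/s.
Reynolds number Re = ρVD/μ = 1.36 · 14.52 · 0.518 / 1.68e-05 = 6.089e+05.
Re > 4000 → turbulent; use the Moody-chart value f = 0.0236.
Darcy-Weisbach: ΔP = f(L/D)(ρV²/2) = 0.0236·(46.9/0.518)·(1.36·14.52²/2) = 0.0236·90.54·143.4 = 306.3 Pa.
Pumping power P = QΔP = 3.06·306.3 = 937.4 W = 0.937 kW.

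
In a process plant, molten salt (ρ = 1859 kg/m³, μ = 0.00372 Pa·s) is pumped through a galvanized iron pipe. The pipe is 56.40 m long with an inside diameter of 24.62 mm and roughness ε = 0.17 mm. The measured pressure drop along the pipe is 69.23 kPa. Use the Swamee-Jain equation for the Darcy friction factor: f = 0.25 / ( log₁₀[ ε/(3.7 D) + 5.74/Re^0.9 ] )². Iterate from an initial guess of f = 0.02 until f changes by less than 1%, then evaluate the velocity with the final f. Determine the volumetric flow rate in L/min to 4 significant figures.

Rearranging Darcy-Weisbach: V = √(2·ΔP·D/(f·L·ρ)). With ε/D = 0.00017/0.02462 = 0.0069, iterate starting from f = 0.02:
  f = 0.02 → V = √(2·6.923e+04·0.02462/(0.02·56.4·1859)) = 1.275 m/s; Re = ρVD/μ = 1.569e+04; f → 0.03849
  f = 0.03849 → V = 0.9191 m/s; Re = 1.131e+04; f → 0.03998
  f = 0.03998 → V = 0.9018 m/s; Re = 1.11e+04; f → 0.04007
Converged (Δf/f < 1%). With the final f = 0.04007: V = √(2·6.923e+04·0.02462/(0.04007·56.4·1859)) = 0.9007 m/s.
Q = V·A = 0.9007·(π/4·0.02462²) = 0.0004288 m³/s = 25.73 L/min.

Q ≈ 25.73 L/min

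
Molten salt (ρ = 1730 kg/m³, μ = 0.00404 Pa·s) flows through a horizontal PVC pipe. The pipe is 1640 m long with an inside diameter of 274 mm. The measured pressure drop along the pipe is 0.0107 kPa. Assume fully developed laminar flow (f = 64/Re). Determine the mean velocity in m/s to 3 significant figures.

V ≈ 0.00379 m/s

For laminar flow, f = 64/Re with Re = ρVD/μ, so Darcy-Weisbach reduces to ΔP = 32μLV/D². Solving for V: V = ΔP·D²/(32μL) = 10.7·(0.274)²/(32·0.00404·1640) = 0.003789 m/s.
Check: Re = ρVD/μ = 1730·0.003789·0.274/0.00404 = 444.6 < 2300, so the laminar assumption holds.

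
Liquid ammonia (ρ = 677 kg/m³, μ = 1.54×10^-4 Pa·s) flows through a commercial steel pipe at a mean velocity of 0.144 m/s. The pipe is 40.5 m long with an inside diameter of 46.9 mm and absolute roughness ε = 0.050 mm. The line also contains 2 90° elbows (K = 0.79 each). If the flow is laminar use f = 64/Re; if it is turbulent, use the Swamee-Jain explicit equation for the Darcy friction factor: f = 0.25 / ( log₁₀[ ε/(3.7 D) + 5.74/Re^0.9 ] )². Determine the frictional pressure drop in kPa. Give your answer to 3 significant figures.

Reynolds number Re = ρVD/μ = 677 · 0.144 · 0.0469 / 0.000154 = 2.969e+04.
Re > 4000 → turbulent. Relative roughness ε/D = 5e-05/0.0469 = 0.00107. Swamee-Jain: f = 0.25/(log₁₀[0.00107/3.7 + 5.74/2.969e+04^0.9])² = 0.25/(log₁₀[0.000288 + 0.000541])² = 0.25/(-3.081)² = 0.02633.
Total minor-loss coefficient ΣK = 2·0.79 = 1.58.
ΔP = [f·L/D + ΣK]·(ρV²/2) = [0.02633·40.5/0.0469 + 1.58]·(677·0.144²/2) = [22.74 + 1.58]·7.019 = 170.7 Pa.
ΔP = 170.7 Pa = 0.171 kPa.

ΔP ≈ 0.171 kPa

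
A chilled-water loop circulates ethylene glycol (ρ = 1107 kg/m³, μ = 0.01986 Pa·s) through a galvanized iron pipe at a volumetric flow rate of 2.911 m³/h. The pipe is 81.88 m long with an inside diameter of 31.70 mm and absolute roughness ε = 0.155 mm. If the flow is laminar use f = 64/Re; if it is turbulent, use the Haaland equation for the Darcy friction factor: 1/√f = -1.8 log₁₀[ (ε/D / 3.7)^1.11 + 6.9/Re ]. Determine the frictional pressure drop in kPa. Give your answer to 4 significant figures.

ΔP ≈ 53.05 kPa

Q = 2.911 m³/h = 2.911/3600 = 0.0008086 m³/s.
Cross-sectional area A = πD²/4 = π(0.0317)²/4 = 0.0007892 m²; mean velocity V = Q/A = 0.0008086/0.0007892 = 1.025 m/s.
Reynolds number Re = ρVD/μ = 1107 · 1.025 · 0.0317 / 0.0199 = 1810.
Re < 2300 → laminar flow, so f = 64/Re = 64/1810 = 0.03535 (the turbulent correlation is not needed).
Darcy-Weisbach: ΔP = f(L/D)(ρV²/2) = 0.03535·(81.88/0.0317)·(1107·1.025²/2) = 0.03535·2583·581 = 5.305e+04 Pa.
ΔP = 5.305e+04 Pa = 53.05 kPa.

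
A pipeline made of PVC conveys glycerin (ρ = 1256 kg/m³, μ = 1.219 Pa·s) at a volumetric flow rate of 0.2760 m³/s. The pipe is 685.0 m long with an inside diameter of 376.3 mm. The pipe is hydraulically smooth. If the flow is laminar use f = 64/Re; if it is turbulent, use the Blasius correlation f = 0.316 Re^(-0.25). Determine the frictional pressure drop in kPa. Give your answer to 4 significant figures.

Cross-sectional area A = πD²/4 = π(0.3763)²/4 = 0.1112 m²; mean velocity V = Q/A = 0.276/0.1112 = 2.482 m/s.
Reynolds number Re = ρVD/μ = 1256 · 2.482 · 0.3763 / 1.22 = 962.2.
Re < 2300 → laminar flow, so f = 64/Re = 64/962.2 = 0.06651 (the turbulent correlation is not needed).
Darcy-Weisbach: ΔP = f(L/D)(ρV²/2) = 0.06651·(685/0.3763)·(1256·2.482²/2) = 0.06651·1820·3868 = 4.683e+05 Pa.
ΔP = 4.683e+05 Pa = 468.3 kPa.

ΔP ≈ 468.3 kPa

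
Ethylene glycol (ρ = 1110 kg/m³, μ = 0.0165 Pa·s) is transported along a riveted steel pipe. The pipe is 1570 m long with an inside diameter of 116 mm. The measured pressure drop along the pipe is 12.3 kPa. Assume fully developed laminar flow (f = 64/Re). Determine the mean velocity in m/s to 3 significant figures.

For laminar flow, f = 64/Re with Re = ρVD/μ, so Darcy-Weisbach reduces to ΔP = 32μLV/D². Solving for V: V = ΔP·D²/(32μL) = 1.23e+04·(0.116)²/(32·0.0165·1570) = 0.1997 m/s.
Check: Re = ρVD/μ = 1110·0.1997·0.116/0.0165 = 1558 < 2300, so the laminar assumption holds.

V ≈ 0.200 m/s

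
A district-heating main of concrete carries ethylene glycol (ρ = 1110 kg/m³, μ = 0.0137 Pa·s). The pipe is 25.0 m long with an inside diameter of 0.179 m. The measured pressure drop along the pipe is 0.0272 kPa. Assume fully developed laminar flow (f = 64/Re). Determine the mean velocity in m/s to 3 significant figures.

For laminar flow, f = 64/Re with Re = ρVD/μ, so Darcy-Weisbach reduces to ΔP = 32μLV/D². Solving for V: V = ΔP·D²/(32μL) = 27.2·(0.179)²/(32·0.0137·25) = 0.07952 m/s.
Check: Re = ρVD/μ = 1110·0.07952·0.179/0.0137 = 1153 < 2300, so the laminar assumption holds.

V ≈ 0.0795 m/s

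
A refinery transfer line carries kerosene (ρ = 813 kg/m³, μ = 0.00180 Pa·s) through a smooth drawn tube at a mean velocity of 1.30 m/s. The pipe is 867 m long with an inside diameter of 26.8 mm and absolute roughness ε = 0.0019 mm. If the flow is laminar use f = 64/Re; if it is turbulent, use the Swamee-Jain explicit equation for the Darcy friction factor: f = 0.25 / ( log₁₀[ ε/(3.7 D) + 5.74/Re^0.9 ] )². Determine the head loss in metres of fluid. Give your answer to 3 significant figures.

Reynolds number Re = ρVD/μ = 813 · 1.3 · 0.0268 / 0.0018 = 1.574e+04.
Re > 4000 → turbulent. Relative roughness ε/D = 1.9e-06/0.0268 = 7.09e-05. Swamee-Jain: f = 0.25/(log₁₀[7.09e-05/3.7 + 5.74/1.574e+04^0.9])² = 0.25/(log₁₀[1.92e-05 + 0.000959])² = 0.25/(-3.01)² = 0.0276.
Darcy-Weisbach: ΔP = f(L/D)(ρV²/2) = 0.0276·(867/0.0268)·(813·1.3²/2) = 0.0276·3.235e+04·687 = 6.134e+05 Pa.
Head loss h_f = ΔP/(ρg) = 6.134e+05/(813·9.81) = 76.9 m.

h_f ≈ 76.9 m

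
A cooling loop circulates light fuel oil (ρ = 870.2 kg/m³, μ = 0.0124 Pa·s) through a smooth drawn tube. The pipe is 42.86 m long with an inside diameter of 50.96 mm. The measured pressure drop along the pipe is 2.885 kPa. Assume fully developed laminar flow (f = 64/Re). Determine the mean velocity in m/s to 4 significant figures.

For laminar flow, f = 64/Re with Re = ρVD/μ, so Darcy-Weisbach reduces to ΔP = 32μLV/D². Solving for V: V = ΔP·D²/(32μL) = 2885·(0.05096)²/(32·0.0124·42.86) = 0.4405 m/s.
Check: Re = ρVD/μ = 870.2·0.4405·0.05096/0.0124 = 1575 < 2300, so the laminar assumption holds.

V ≈ 0.4405 m/s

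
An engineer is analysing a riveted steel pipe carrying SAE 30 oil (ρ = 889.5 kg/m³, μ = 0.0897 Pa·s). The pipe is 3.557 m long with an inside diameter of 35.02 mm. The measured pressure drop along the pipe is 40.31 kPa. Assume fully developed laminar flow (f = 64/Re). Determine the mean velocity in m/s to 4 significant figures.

V ≈ 4.842 m/s

For laminar flow, f = 64/Re with Re = ρVD/μ, so Darcy-Weisbach reduces to ΔP = 32μLV/D². Solving for V: V = ΔP·D²/(32μL) = 4.031e+04·(0.03502)²/(32·0.0897·3.557) = 4.842 m/s.
Check: Re = ρVD/μ = 889.5·4.842·0.03502/0.0897 = 1681 < 2300, so the laminar assumption holds.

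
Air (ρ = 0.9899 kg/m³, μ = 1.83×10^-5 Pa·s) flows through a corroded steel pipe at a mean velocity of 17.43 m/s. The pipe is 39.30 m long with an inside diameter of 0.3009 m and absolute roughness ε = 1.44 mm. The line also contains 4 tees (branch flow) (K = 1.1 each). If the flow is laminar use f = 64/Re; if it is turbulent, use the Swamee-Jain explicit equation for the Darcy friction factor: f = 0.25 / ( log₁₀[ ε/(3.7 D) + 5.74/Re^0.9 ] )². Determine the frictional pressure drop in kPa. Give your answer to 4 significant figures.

Reynolds number Re = ρVD/μ = 0.9899 · 17.43 · 0.3009 / 1.83e-05 = 2.837e+05.
Re > 4000 → turbulent. Relative roughness ε/D = 0.00144/0.3009 = 0.00479. Swamee-Jain: f = 0.25/(log₁₀[0.00479/3.7 + 5.74/2.837e+05^0.9])² = 0.25/(log₁₀[0.00129 + 7.1e-05])² = 0.25/(-2.865)² = 0.03046.
Total minor-loss coefficient ΣK = 4·1.1 = 4.4.
ΔP = [f·L/D + ΣK]·(ρV²/2) = [0.03046·39.3/0.3009 + 4.4]·(0.9899·17.43²/2) = [3.978 + 4.4]·150.4 = 1260 Pa.
ΔP = 1260 Pa = 1.260 kPa.

ΔP ≈ 1.260 kPa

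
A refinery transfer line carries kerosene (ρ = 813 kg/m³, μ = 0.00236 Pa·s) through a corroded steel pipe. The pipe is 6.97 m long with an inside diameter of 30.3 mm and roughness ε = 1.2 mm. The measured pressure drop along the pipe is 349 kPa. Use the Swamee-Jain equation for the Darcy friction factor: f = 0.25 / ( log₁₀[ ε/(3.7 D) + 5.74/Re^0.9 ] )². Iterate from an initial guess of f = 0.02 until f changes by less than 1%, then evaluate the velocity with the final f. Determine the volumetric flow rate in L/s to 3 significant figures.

Q ≈ 5.46 L/s

Rearranging Darcy-Weisbach: V = √(2·ΔP·D/(f·L·ρ)). With ε/D = 0.0012/0.0303 = 0.0396, iterate starting from f = 0.02:
  f = 0.02 → V = √(2·3.49e+05·0.0303/(0.02·6.97·813)) = 13.66 m/s; Re = ρVD/μ = 1.426e+05; f → 0.06474
  f = 0.06474 → V = 7.593 m/s; Re = 7.926e+04; f → 0.06498
Converged (Δf/f < 1%). With the final f = 0.06498: V = √(2·3.49e+05·0.0303/(0.06498·6.97·813)) = 7.579 m/s.
Q = V·A = 7.579·(π/4·0.0303²) = 0.005465 m³/s = 5.46 L/s.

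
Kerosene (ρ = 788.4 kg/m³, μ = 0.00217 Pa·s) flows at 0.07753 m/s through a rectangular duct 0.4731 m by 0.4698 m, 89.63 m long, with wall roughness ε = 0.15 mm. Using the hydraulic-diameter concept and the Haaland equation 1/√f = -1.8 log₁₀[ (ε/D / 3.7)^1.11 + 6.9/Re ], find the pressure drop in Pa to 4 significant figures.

ΔP ≈ 13.09 Pa

Hydraulic diameter D_h = 4A/P = 4·(0.4731·0.4698)/(2·(0.4731+0.4698)) = 0.889/1.886 = 0.4714 m.
Re = ρVD_h/μ = 788.4·0.07753·0.4714/0.00217 = 1.328e+04.
ε/D_h = 0.00015/0.4714 = 0.000318; Haaland gives 1/√f = -1.8 log₁₀[3.07e-05+0.00052] = 5.867, so f = 0.02905.
ΔP = f(L/D_h)(ρV²/2) = 0.02905·89.63/0.4714·2.369 = 13.09 Pa.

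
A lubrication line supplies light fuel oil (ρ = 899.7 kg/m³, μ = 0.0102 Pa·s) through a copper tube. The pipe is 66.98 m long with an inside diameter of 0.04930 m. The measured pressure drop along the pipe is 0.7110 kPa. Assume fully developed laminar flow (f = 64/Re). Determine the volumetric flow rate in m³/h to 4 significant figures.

Q ≈ 0.5432 m³/h

For laminar flow, f = 64/Re with Re = ρVD/μ, so Darcy-Weisbach reduces to ΔP = 32μLV/D². Solving for V: V = ΔP·D²/(32μL) = 711·(0.0493)²/(32·0.0102·66.98) = 0.07904 m/s.
Check: Re = ρVD/μ = 899.7·0.07904·0.0493/0.0102 = 343.7 < 2300, so the laminar assumption holds.
Q = V·A = 0.07904·(π/4·0.0493²) = 0.0001509 m³/s = 0.5432 m³/h.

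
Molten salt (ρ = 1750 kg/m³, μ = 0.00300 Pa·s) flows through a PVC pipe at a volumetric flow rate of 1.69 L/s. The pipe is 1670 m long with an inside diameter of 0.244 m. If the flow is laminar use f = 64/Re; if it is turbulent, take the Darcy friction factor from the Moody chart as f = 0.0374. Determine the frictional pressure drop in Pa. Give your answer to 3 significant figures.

ΔP ≈ 293 Pa

Q = 1.69 L/s = 1.69/1000 = 0.00169 m³/s.
Cross-sectional area A = πD²/4 = π(0.244)²/4 = 0.04676 m²; mean velocity V = Q/A = 0.00169/0.04676 = 0.03614 m/s.
Reynolds number Re = ρVD/μ = 1750 · 0.03614 · 0.244 / 0.003 = 5144.
Re > 4000 → turbulent; use the Moody-chart value f = 0.0374.
Darcy-Weisbach: ΔP = f(L/D)(ρV²/2) = 0.0374·(1670/0.244)·(1750·0.03614²/2) = 0.0374·6844·1.143 = 292.6 Pa.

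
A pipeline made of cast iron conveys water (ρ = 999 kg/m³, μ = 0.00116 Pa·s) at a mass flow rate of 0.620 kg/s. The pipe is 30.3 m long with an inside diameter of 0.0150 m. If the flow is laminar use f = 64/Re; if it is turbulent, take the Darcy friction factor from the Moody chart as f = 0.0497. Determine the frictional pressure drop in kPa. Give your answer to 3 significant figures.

ΔP ≈ 619 kPa

A = πD²/4 = π(0.015)²/4 = 0.0001767 m²; mean velocity V = ṁ/(ρA) = 0.62/(999 · 0.0001767) = 3.512 m/s.
Reynolds number Re = ρVD/μ = 999 · 3.512 · 0.015 / 0.00116 = 4.537e+04.
Re > 4000 → turbulent; use the Moody-chart value f = 0.0497.
Darcy-Weisbach: ΔP = f(L/D)(ρV²/2) = 0.0497·(30.3/0.015)·(999·3.512²/2) = 0.0497·2020·6161 = 6.185e+05 Pa.
ΔP = 6.185e+05 Pa = 619 kPa.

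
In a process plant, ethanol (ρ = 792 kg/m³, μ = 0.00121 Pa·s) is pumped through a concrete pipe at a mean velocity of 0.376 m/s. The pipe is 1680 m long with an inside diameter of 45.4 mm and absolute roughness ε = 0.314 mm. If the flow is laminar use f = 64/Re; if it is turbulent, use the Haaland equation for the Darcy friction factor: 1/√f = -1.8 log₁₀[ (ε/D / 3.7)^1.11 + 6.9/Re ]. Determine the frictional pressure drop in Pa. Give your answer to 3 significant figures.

ΔP ≈ 81100 Pa

Reynolds number Re = ρVD/μ = 792 · 0.376 · 0.0454 / 0.00121 = 1.117e+04.
Re > 4000 → turbulent. Relative roughness ε/D = 0.000314/0.0454 = 0.00692. Haaland: 1/√f = -1.8 log₁₀[(0.00692/3.7)^1.11 + 6.9/1.117e+04] = -1.8 log₁₀[0.000937 + 0.000618] = 5.055, so f = 0.03913.
Darcy-Weisbach: ΔP = f(L/D)(ρV²/2) = 0.03913·(1680/0.0454)·(792·0.376²/2) = 0.03913·3.7e+04·55.98 = 8.106e+04 Pa.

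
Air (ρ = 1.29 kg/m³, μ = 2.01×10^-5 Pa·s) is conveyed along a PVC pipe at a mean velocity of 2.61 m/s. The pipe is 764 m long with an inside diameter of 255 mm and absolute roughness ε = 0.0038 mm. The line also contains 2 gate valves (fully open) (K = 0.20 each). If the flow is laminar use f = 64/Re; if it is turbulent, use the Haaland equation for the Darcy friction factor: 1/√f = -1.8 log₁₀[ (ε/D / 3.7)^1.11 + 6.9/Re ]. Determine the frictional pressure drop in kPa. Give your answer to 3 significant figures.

Reynolds number Re = ρVD/μ = 1.29 · 2.61 · 0.255 / 2.01e-05 = 4.271e+04.
Re > 4000 → turbulent. Relative roughness ε/D = 3.8e-06/0.255 = 1.49e-05. Haaland: 1/√f = -1.8 log₁₀[(1.49e-05/3.7)^1.11 + 6.9/4.271e+04] = -1.8 log₁₀[1.03e-06 + 0.000162] = 6.82, so f = 0.0215.
Total minor-loss coefficient ΣK = 2·0.2 = 0.4.
ΔP = [f·L/D + ΣK]·(ρV²/2) = [0.0215·764/0.255 + 0.4]·(1.29·2.61²/2) = [64.41 + 0.4]·4.394 = 284.8 Pa.
ΔP = 284.8 Pa = 0.285 kPa.

ΔP ≈ 0.285 kPa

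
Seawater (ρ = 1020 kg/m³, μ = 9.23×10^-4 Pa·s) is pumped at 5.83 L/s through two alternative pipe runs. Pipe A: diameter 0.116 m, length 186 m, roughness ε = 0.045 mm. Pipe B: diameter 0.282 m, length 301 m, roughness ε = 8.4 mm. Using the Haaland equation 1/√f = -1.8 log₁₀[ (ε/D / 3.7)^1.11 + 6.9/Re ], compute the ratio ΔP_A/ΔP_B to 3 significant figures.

Pipe A: V = Q/A = 0.00583/0.01057 = 0.5516 m/s; Re = 7.072e+04; ε/D = 0.000388; Haaland → f = 0.02064; ΔP_A = f(L/D)(ρV²/2) = 5136 Pa.
Pipe B: V = Q/A = 0.00583/0.06246 = 0.09334 m/s; Re = 2.909e+04; ε/D = 0.0298; Haaland → f = 0.05818; ΔP_B = f(L/D)(ρV²/2) = 275.9 Pa.
ΔP_A/ΔP_B = 5136/275.9 = 18.6.

ΔP_A/ΔP_B ≈ 18.6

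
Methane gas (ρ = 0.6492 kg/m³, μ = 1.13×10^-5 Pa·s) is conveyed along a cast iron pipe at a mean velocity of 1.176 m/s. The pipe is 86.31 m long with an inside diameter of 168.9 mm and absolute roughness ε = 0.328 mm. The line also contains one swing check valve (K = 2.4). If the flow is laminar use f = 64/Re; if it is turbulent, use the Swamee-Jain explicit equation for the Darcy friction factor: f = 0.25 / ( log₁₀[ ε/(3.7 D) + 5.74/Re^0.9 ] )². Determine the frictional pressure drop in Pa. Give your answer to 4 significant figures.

Reynolds number Re = ρVD/μ = 0.6492 · 1.176 · 0.1689 / 1.13e-05 = 1.141e+04.
Re > 4000 → turbulent. Relative roughness ε/D = 0.000328/0.1689 = 0.00194. Swamee-Jain: f = 0.25/(log₁₀[0.00194/3.7 + 5.74/1.141e+04^0.9])² = 0.25/(log₁₀[0.000525 + 0.00128])² = 0.25/(-2.743)² = 0.03321.
Total minor-loss coefficient ΣK = 1·2.4 = 2.4.
ΔP = [f·L/D + ΣK]·(ρV²/2) = [0.03321·86.31/0.1689 + 2.4]·(0.6492·1.176²/2) = [16.97 + 2.4]·0.4489 = 8.697 Pa.

ΔP ≈ 8.697 Pa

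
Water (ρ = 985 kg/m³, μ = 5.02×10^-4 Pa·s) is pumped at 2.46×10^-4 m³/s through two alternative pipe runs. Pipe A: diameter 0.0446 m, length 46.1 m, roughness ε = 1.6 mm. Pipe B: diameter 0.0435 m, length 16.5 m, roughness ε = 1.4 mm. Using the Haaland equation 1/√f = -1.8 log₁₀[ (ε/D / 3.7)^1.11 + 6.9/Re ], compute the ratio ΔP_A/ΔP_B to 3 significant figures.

ΔP_A/ΔP_B ≈ 2.58

Pipe A: V = Q/A = 0.000246/0.001562 = 0.1575 m/s; Re = 1.378e+04; ε/D = 0.0359; Haaland → f = 0.06382; ΔP_A = f(L/D)(ρV²/2) = 805.6 Pa.
Pipe B: V = Q/A = 0.000246/0.001486 = 0.1655 m/s; Re = 1.413e+04; ε/D = 0.0322; Haaland → f = 0.06108; ΔP_B = f(L/D)(ρV²/2) = 312.6 Pa.
ΔP_A/ΔP_B = 805.6/312.6 = 2.58.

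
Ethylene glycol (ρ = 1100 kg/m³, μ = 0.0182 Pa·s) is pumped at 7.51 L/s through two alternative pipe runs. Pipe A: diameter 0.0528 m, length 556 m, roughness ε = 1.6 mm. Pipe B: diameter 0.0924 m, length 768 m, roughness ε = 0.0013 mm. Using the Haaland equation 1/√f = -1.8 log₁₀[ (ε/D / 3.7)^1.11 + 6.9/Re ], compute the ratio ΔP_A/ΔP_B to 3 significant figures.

Pipe A: V = Q/A = 0.00751/0.00219 = 3.43 m/s; Re = 1.095e+04; ε/D = 0.0303; Haaland → f = 0.06027; ΔP_A = f(L/D)(ρV²/2) = 4.106e+06 Pa.
Pipe B: V = Q/A = 0.00751/0.006706 = 1.12 m/s; Re = 6255; ε/D = 1.41e-05; Haaland → f = 0.0353; ΔP_B = f(L/D)(ρV²/2) = 2.024e+05 Pa.
ΔP_A/ΔP_B = 4.106e+06/2.024e+05 = 20.3.

ΔP_A/ΔP_B ≈ 20.3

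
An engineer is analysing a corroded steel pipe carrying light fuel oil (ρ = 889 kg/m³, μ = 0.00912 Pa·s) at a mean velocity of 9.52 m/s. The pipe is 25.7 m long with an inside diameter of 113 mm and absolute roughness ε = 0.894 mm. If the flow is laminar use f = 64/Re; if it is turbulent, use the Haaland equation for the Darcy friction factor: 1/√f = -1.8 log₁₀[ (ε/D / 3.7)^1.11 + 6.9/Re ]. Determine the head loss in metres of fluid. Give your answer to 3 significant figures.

h_f ≈ 37.6 m

Reynolds number Re = ρVD/μ = 889 · 9.52 · 0.113 / 0.00912 = 1.049e+05.
Re > 4000 → turbulent. Relative roughness ε/D = 0.000894/0.113 = 0.00791. Haaland: 1/√f = -1.8 log₁₀[(0.00791/3.7)^1.11 + 6.9/1.049e+05] = -1.8 log₁₀[0.00109 + 6.58e-05] = 5.289, so f = 0.03575.
Darcy-Weisbach: ΔP = f(L/D)(ρV²/2) = 0.03575·(25.7/0.113)·(889·9.52²/2) = 0.03575·227.4·4.029e+04 = 3.276e+05 Pa.
Head loss h_f = ΔP/(ρg) = 3.276e+05/(889·9.81) = 37.6 m.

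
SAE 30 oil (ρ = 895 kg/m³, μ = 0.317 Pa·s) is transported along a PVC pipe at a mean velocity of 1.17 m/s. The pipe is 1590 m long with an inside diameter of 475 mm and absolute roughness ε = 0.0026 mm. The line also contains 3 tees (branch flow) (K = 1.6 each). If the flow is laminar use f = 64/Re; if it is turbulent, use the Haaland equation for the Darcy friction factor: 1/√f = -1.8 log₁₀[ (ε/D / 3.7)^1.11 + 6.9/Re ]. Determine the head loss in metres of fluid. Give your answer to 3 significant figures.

h_f ≈ 9.86 m

Reynolds number Re = ρVD/μ = 895 · 1.17 · 0.475 / 0.317 = 1569.
Re < 2300 → laminar flow, so f = 64/Re = 64/1569 = 0.04079 (the turbulent correlation is not needed).
Total minor-loss coefficient ΣK = 3·1.6 = 4.8.
ΔP = [f·L/D + ΣK]·(ρV²/2) = [0.04079·1590/0.475 + 4.8]·(895·1.17²/2) = [136.5 + 4.8]·612.6 = 8.658e+04 Pa.
Head loss h_f = ΔP/(ρg) = 8.658e+04/(895·9.81) = 9.86 m.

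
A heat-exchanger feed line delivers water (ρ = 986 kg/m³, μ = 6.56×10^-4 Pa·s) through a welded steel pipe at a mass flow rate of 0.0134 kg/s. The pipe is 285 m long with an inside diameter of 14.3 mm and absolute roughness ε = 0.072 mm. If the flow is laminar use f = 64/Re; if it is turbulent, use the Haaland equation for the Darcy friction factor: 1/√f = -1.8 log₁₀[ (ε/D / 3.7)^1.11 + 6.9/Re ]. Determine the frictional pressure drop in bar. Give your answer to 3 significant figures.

ΔP ≈ 0.0248 bar

A = πD²/4 = π(0.0143)²/4 = 0.0001606 m²; mean velocity V = ṁ/(ρA) = 0.0134/(986 · 0.0001606) = 0.08462 m/s.
Reynolds number Re = ρVD/μ = 986 · 0.08462 · 0.0143 / 0.000656 = 1819.
Re < 2300 → laminar flow, so f = 64/Re = 64/1819 = 0.03519 (the turbulent correlation is not needed).
Darcy-Weisbach: ΔP = f(L/D)(ρV²/2) = 0.03519·(285/0.0143)·(986·0.08462²/2) = 0.03519·1.993e+04·3.53 = 2476 Pa.
ΔP = 2476 Pa = 0.0248 bar.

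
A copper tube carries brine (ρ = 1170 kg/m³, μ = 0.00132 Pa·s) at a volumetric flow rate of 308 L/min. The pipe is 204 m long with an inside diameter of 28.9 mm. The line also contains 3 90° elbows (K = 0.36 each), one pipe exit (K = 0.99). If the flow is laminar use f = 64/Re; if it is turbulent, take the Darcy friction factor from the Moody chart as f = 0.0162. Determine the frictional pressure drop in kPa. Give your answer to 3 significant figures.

Q = 308 L/min = 308/60000 = 0.005133 m³/s.
Cross-sectional area A = πD²/4 = π(0.0289)²/4 = 0.000656 m²; mean velocity V = Q/A = 0.005133/0.000656 = 7.826 m/s.
Reynolds number Re = ρVD/μ = 1170 · 7.826 · 0.0289 / 0.00132 = 2.005e+05.
Re > 4000 → turbulent; use the Moody-chart value f = 0.0162.
Total minor-loss coefficient ΣK = 3·0.36 + 1·0.99 = 2.07.
ΔP = [f·L/D + ΣK]·(ρV²/2) = [0.0162·204/0.0289 + 2.07]·(1170·7.826²/2) = [114.4 + 2.07]·3.582e+04 = 4.171e+06 Pa.
ΔP = 4.171e+06 Pa = 4170 kPa.

ΔP ≈ 4170 kPa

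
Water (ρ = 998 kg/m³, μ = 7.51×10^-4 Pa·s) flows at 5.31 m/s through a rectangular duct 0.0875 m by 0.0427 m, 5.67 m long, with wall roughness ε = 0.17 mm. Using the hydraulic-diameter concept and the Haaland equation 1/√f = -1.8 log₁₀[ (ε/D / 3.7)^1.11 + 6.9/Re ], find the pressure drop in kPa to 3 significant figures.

Hydraulic diameter D_h = 4A/P = 4·(0.0875·0.0427)/(2·(0.0875+0.0427)) = 0.01494/0.2604 = 0.05739 m.
Re = ρVD_h/μ = 998·5.31·0.05739/0.000751 = 4.05e+05.
ε/D_h = 0.00017/0.05739 = 0.00296; Haaland gives 1/√f = -1.8 log₁₀[0.000365+1.7e-05] = 6.151, so f = 0.02643.
ΔP = f(L/D_h)(ρV²/2) = 0.02643·5.67/0.05739·1.407e+04 = 3.673e+04 Pa.
ΔP = 36.7 kPa.

ΔP ≈ 36.7 kPa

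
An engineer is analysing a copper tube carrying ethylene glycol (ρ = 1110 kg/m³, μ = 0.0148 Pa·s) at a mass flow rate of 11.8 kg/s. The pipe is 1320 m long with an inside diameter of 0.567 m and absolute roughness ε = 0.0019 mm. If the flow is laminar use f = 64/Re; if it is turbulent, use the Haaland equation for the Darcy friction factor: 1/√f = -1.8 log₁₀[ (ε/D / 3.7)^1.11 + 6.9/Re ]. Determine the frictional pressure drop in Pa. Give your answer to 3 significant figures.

ΔP ≈ 81.9 Pa

A = πD²/4 = π(0.567)²/4 = 0.2525 m²; mean velocity V = ṁ/(ρA) = 11.8/(1110 · 0.2525) = 0.0421 m/s.
Reynolds number Re = ρVD/μ = 1110 · 0.0421 · 0.567 / 0.0148 = 1790.
Re < 2300 → laminar flow, so f = 64/Re = 64/1790 = 0.03575 (the turbulent correlation is not needed).
Darcy-Weisbach: ΔP = f(L/D)(ρV²/2) = 0.03575·(1320/0.567)·(1110·0.0421²/2) = 0.03575·2328·0.9838 = 81.87 Pa.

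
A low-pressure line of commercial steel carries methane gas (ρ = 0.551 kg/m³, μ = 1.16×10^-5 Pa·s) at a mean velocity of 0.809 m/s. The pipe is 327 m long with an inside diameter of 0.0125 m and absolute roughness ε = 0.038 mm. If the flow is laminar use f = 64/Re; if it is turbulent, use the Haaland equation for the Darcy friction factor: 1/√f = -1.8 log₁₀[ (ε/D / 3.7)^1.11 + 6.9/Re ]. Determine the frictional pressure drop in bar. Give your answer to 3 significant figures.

Reynolds number Re = ρVD/μ = 0.551 · 0.809 · 0.0125 / 1.16e-05 = 480.3.
Re < 2300 → laminar flow, so f = 64/Re = 64/480.3 = 0.1332 (the turbulent correlation is not needed).
Darcy-Weisbach: ΔP = f(L/D)(ρV²/2) = 0.1332·(327/0.0125)·(0.551·0.809²/2) = 0.1332·2.616e+04·0.1803 = 628.5 Pa.
ΔP = 628.5 Pa = 0.00628 bar.

ΔP ≈ 0.00628 bar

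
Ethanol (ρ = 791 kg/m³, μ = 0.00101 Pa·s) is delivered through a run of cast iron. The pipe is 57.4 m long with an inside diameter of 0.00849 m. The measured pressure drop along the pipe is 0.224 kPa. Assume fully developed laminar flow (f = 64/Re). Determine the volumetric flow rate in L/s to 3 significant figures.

Q ≈ 4.93×10^-4 L/s

For laminar flow, f = 64/Re with Re = ρVD/μ, so Darcy-Weisbach reduces to ΔP = 32μLV/D². Solving for V: V = ΔP·D²/(32μL) = 224·(0.00849)²/(32·0.00101·57.4) = 0.008703 m/s.
Check: Re = ρVD/μ = 791·0.008703·0.00849/0.00101 = 57.87 < 2300, so the laminar assumption holds.
Q = V·A = 0.008703·(π/4·0.00849²) = 4.927e-07 m³/s = 4.93×10^-4 L/s.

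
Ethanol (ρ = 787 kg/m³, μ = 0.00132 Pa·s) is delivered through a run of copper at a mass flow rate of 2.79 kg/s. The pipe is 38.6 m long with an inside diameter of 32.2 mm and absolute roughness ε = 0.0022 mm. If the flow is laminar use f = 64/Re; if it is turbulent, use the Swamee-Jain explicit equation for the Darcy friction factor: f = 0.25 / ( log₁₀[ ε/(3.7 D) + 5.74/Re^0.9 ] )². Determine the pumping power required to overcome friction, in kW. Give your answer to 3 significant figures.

A = πD²/4 = π(0.0322)²/4 = 0.0008143 m²; mean velocity V = ṁ/(ρA) = 2.79/(787 · 0.0008143) = 4.353 m/s.
Reynolds number Re = ρVD/μ = 787 · 4.353 · 0.0322 / 0.00132 = 8.358e+04.
Re > 4000 → turbulent. Relative roughness ε/D = 2.2e-06/0.0322 = 6.83e-05. Swamee-Jain: f = 0.25/(log₁₀[6.83e-05/3.7 + 5.74/8.358e+04^0.9])² = 0.25/(log₁₀[1.85e-05 + 0.000213])² = 0.25/(-3.635)² = 0.01892.
Darcy-Weisbach: ΔP = f(L/D)(ρV²/2) = 0.01892·(38.6/0.0322)·(787·4.353²/2) = 0.01892·1199·7458 = 1.692e+05 Pa.
Q = ṁ/ρ = 2.79/787 = 0.003545 m³/s.
Pumping power P = QΔP = 0.003545·1.692e+05 = 599.7 W = 0.600 kW.

P ≈ 0.600 kW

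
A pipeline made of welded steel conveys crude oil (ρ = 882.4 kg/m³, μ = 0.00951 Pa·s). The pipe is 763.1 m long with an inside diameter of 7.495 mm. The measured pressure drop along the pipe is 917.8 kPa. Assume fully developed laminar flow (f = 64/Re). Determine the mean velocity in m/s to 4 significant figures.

V ≈ 0.2220 m/s

For laminar flow, f = 64/Re with Re = ρVD/μ, so Darcy-Weisbach reduces to ΔP = 32μLV/D². Solving for V: V = ΔP·D²/(32μL) = 9.178e+05·(0.007495)²/(32·0.00951·763.1) = 0.222 m/s.
Check: Re = ρVD/μ = 882.4·0.222·0.007495/0.00951 = 154.4 < 2300, so the laminar assumption holds.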